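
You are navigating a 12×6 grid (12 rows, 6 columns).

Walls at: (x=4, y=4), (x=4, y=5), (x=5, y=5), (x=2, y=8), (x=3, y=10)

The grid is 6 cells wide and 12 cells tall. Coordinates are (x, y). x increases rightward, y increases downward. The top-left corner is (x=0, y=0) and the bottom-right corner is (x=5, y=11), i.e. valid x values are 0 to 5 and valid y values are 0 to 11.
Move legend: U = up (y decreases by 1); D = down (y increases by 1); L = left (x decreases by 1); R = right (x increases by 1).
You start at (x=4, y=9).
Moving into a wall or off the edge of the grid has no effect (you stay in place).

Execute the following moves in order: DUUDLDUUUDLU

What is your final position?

Start: (x=4, y=9)
  D (down): (x=4, y=9) -> (x=4, y=10)
  U (up): (x=4, y=10) -> (x=4, y=9)
  U (up): (x=4, y=9) -> (x=4, y=8)
  D (down): (x=4, y=8) -> (x=4, y=9)
  L (left): (x=4, y=9) -> (x=3, y=9)
  D (down): blocked, stay at (x=3, y=9)
  U (up): (x=3, y=9) -> (x=3, y=8)
  U (up): (x=3, y=8) -> (x=3, y=7)
  U (up): (x=3, y=7) -> (x=3, y=6)
  D (down): (x=3, y=6) -> (x=3, y=7)
  L (left): (x=3, y=7) -> (x=2, y=7)
  U (up): (x=2, y=7) -> (x=2, y=6)
Final: (x=2, y=6)

Answer: Final position: (x=2, y=6)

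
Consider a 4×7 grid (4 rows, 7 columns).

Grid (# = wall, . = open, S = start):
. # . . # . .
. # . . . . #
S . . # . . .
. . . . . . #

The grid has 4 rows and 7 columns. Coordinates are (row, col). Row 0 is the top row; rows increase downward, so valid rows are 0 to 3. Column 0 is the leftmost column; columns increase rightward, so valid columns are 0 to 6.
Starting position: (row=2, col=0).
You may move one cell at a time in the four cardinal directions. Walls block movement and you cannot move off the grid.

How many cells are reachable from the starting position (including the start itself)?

BFS flood-fill from (row=2, col=0):
  Distance 0: (row=2, col=0)
  Distance 1: (row=1, col=0), (row=2, col=1), (row=3, col=0)
  Distance 2: (row=0, col=0), (row=2, col=2), (row=3, col=1)
  Distance 3: (row=1, col=2), (row=3, col=2)
  Distance 4: (row=0, col=2), (row=1, col=3), (row=3, col=3)
  Distance 5: (row=0, col=3), (row=1, col=4), (row=3, col=4)
  Distance 6: (row=1, col=5), (row=2, col=4), (row=3, col=5)
  Distance 7: (row=0, col=5), (row=2, col=5)
  Distance 8: (row=0, col=6), (row=2, col=6)
Total reachable: 22 (grid has 22 open cells total)

Answer: Reachable cells: 22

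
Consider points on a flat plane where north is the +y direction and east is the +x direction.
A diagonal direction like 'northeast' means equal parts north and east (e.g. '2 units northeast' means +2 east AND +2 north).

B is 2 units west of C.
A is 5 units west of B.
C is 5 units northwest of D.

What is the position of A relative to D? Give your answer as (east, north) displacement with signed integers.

Answer: A is at (east=-12, north=5) relative to D.

Derivation:
Place D at the origin (east=0, north=0).
  C is 5 units northwest of D: delta (east=-5, north=+5); C at (east=-5, north=5).
  B is 2 units west of C: delta (east=-2, north=+0); B at (east=-7, north=5).
  A is 5 units west of B: delta (east=-5, north=+0); A at (east=-12, north=5).
Therefore A relative to D: (east=-12, north=5).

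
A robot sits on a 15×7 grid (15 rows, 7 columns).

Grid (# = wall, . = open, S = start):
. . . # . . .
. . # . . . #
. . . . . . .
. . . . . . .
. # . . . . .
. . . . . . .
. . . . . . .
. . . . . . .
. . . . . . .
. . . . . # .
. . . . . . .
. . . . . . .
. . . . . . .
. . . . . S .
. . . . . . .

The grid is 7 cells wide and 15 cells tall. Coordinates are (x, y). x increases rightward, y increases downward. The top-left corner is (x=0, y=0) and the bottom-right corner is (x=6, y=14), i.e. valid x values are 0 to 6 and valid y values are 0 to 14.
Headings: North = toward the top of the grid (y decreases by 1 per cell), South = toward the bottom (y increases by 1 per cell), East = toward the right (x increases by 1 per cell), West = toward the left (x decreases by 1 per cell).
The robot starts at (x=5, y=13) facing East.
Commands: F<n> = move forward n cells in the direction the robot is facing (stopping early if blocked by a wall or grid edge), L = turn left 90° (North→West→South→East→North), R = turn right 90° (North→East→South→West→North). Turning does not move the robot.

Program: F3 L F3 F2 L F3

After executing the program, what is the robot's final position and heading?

Start: (x=5, y=13), facing East
  F3: move forward 1/3 (blocked), now at (x=6, y=13)
  L: turn left, now facing North
  F3: move forward 3, now at (x=6, y=10)
  F2: move forward 2, now at (x=6, y=8)
  L: turn left, now facing West
  F3: move forward 3, now at (x=3, y=8)
Final: (x=3, y=8), facing West

Answer: Final position: (x=3, y=8), facing West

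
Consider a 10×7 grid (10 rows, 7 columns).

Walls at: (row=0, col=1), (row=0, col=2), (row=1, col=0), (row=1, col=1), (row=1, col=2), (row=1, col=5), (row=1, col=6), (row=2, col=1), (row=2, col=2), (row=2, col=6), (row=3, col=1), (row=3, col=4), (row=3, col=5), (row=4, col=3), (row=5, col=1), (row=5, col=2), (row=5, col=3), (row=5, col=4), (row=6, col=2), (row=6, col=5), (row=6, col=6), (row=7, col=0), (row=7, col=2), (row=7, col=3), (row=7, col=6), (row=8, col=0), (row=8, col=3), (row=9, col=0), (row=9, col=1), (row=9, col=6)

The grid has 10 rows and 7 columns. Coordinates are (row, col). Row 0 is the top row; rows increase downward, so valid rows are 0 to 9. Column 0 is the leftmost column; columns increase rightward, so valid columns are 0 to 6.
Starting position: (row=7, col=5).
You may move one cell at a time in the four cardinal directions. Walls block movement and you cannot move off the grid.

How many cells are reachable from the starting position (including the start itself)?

Answer: Reachable cells: 33

Derivation:
BFS flood-fill from (row=7, col=5):
  Distance 0: (row=7, col=5)
  Distance 1: (row=7, col=4), (row=8, col=5)
  Distance 2: (row=6, col=4), (row=8, col=4), (row=8, col=6), (row=9, col=5)
  Distance 3: (row=6, col=3), (row=9, col=4)
  Distance 4: (row=9, col=3)
  Distance 5: (row=9, col=2)
  Distance 6: (row=8, col=2)
  Distance 7: (row=8, col=1)
  Distance 8: (row=7, col=1)
  Distance 9: (row=6, col=1)
  Distance 10: (row=6, col=0)
  Distance 11: (row=5, col=0)
  Distance 12: (row=4, col=0)
  Distance 13: (row=3, col=0), (row=4, col=1)
  Distance 14: (row=2, col=0), (row=4, col=2)
  Distance 15: (row=3, col=2)
  Distance 16: (row=3, col=3)
  Distance 17: (row=2, col=3)
  Distance 18: (row=1, col=3), (row=2, col=4)
  Distance 19: (row=0, col=3), (row=1, col=4), (row=2, col=5)
  Distance 20: (row=0, col=4)
  Distance 21: (row=0, col=5)
  Distance 22: (row=0, col=6)
Total reachable: 33 (grid has 40 open cells total)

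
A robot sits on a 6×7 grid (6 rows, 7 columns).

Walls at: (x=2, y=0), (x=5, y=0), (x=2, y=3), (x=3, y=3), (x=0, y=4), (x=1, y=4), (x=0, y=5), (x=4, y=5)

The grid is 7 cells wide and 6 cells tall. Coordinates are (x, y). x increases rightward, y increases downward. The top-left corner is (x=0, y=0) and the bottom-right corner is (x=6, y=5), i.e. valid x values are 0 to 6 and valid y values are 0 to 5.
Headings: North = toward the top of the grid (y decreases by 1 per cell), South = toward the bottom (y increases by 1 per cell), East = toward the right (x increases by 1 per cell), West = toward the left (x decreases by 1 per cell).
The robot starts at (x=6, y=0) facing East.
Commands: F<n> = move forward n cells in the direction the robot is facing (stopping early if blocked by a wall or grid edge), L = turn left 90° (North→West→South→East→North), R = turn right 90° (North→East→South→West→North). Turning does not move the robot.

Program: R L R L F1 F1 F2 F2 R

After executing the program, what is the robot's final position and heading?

Start: (x=6, y=0), facing East
  R: turn right, now facing South
  L: turn left, now facing East
  R: turn right, now facing South
  L: turn left, now facing East
  F1: move forward 0/1 (blocked), now at (x=6, y=0)
  F1: move forward 0/1 (blocked), now at (x=6, y=0)
  F2: move forward 0/2 (blocked), now at (x=6, y=0)
  F2: move forward 0/2 (blocked), now at (x=6, y=0)
  R: turn right, now facing South
Final: (x=6, y=0), facing South

Answer: Final position: (x=6, y=0), facing South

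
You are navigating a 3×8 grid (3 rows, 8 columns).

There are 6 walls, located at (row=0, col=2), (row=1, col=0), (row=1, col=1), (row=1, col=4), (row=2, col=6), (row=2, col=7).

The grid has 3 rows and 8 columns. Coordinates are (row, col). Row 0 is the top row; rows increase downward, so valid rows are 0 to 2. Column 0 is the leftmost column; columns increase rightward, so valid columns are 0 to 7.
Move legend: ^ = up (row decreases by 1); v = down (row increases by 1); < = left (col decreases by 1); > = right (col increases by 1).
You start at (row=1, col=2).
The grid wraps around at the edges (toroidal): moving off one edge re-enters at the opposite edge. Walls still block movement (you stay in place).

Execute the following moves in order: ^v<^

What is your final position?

Start: (row=1, col=2)
  ^ (up): blocked, stay at (row=1, col=2)
  v (down): (row=1, col=2) -> (row=2, col=2)
  < (left): (row=2, col=2) -> (row=2, col=1)
  ^ (up): blocked, stay at (row=2, col=1)
Final: (row=2, col=1)

Answer: Final position: (row=2, col=1)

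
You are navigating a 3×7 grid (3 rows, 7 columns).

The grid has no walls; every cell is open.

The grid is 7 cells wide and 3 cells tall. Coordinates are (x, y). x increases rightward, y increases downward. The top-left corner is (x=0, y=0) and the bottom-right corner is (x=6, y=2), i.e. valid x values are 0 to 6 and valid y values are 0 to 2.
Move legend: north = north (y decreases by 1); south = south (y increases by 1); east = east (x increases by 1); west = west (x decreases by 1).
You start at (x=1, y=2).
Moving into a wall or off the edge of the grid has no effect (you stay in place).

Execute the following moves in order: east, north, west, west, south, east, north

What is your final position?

Answer: Final position: (x=1, y=1)

Derivation:
Start: (x=1, y=2)
  east (east): (x=1, y=2) -> (x=2, y=2)
  north (north): (x=2, y=2) -> (x=2, y=1)
  west (west): (x=2, y=1) -> (x=1, y=1)
  west (west): (x=1, y=1) -> (x=0, y=1)
  south (south): (x=0, y=1) -> (x=0, y=2)
  east (east): (x=0, y=2) -> (x=1, y=2)
  north (north): (x=1, y=2) -> (x=1, y=1)
Final: (x=1, y=1)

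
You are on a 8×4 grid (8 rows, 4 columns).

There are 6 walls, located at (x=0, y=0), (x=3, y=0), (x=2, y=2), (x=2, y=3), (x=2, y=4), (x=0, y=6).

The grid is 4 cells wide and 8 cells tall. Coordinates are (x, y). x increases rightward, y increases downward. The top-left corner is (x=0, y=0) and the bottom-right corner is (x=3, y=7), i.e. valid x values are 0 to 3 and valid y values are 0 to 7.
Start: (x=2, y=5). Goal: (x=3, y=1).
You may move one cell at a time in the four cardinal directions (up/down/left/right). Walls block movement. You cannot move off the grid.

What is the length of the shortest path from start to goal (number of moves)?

BFS from (x=2, y=5) until reaching (x=3, y=1):
  Distance 0: (x=2, y=5)
  Distance 1: (x=1, y=5), (x=3, y=5), (x=2, y=6)
  Distance 2: (x=1, y=4), (x=3, y=4), (x=0, y=5), (x=1, y=6), (x=3, y=6), (x=2, y=7)
  Distance 3: (x=1, y=3), (x=3, y=3), (x=0, y=4), (x=1, y=7), (x=3, y=7)
  Distance 4: (x=1, y=2), (x=3, y=2), (x=0, y=3), (x=0, y=7)
  Distance 5: (x=1, y=1), (x=3, y=1), (x=0, y=2)  <- goal reached here
One shortest path (5 moves): (x=2, y=5) -> (x=3, y=5) -> (x=3, y=4) -> (x=3, y=3) -> (x=3, y=2) -> (x=3, y=1)

Answer: Shortest path length: 5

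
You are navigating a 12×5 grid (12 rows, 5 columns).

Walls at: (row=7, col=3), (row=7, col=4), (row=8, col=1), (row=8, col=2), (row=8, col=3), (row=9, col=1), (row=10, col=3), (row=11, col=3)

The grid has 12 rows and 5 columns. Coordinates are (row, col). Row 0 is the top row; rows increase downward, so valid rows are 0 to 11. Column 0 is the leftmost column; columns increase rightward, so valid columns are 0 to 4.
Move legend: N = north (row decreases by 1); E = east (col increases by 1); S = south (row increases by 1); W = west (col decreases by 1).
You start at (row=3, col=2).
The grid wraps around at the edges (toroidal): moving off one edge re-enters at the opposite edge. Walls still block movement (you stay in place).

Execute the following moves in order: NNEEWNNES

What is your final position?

Answer: Final position: (row=1, col=4)

Derivation:
Start: (row=3, col=2)
  N (north): (row=3, col=2) -> (row=2, col=2)
  N (north): (row=2, col=2) -> (row=1, col=2)
  E (east): (row=1, col=2) -> (row=1, col=3)
  E (east): (row=1, col=3) -> (row=1, col=4)
  W (west): (row=1, col=4) -> (row=1, col=3)
  N (north): (row=1, col=3) -> (row=0, col=3)
  N (north): blocked, stay at (row=0, col=3)
  E (east): (row=0, col=3) -> (row=0, col=4)
  S (south): (row=0, col=4) -> (row=1, col=4)
Final: (row=1, col=4)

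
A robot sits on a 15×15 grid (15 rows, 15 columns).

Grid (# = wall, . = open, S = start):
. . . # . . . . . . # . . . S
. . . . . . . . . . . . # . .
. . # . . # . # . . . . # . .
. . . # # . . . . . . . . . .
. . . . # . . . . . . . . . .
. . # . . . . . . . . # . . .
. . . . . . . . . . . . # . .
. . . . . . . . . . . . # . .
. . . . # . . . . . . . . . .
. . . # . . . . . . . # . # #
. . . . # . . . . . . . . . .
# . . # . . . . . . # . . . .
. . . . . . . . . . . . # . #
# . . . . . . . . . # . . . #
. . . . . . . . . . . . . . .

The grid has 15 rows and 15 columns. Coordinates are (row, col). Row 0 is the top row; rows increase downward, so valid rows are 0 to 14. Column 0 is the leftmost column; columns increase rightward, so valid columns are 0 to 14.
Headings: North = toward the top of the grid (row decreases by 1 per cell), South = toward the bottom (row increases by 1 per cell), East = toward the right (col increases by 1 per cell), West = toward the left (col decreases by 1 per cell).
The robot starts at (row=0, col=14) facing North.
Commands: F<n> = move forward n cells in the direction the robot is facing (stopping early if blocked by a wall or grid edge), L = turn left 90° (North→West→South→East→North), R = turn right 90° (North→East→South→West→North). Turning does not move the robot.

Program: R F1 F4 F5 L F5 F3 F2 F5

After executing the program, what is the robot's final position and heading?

Start: (row=0, col=14), facing North
  R: turn right, now facing East
  F1: move forward 0/1 (blocked), now at (row=0, col=14)
  F4: move forward 0/4 (blocked), now at (row=0, col=14)
  F5: move forward 0/5 (blocked), now at (row=0, col=14)
  L: turn left, now facing North
  F5: move forward 0/5 (blocked), now at (row=0, col=14)
  F3: move forward 0/3 (blocked), now at (row=0, col=14)
  F2: move forward 0/2 (blocked), now at (row=0, col=14)
  F5: move forward 0/5 (blocked), now at (row=0, col=14)
Final: (row=0, col=14), facing North

Answer: Final position: (row=0, col=14), facing North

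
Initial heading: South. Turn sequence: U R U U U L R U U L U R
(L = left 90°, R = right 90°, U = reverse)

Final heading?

Start: South
  U (U-turn (180°)) -> North
  R (right (90° clockwise)) -> East
  U (U-turn (180°)) -> West
  U (U-turn (180°)) -> East
  U (U-turn (180°)) -> West
  L (left (90° counter-clockwise)) -> South
  R (right (90° clockwise)) -> West
  U (U-turn (180°)) -> East
  U (U-turn (180°)) -> West
  L (left (90° counter-clockwise)) -> South
  U (U-turn (180°)) -> North
  R (right (90° clockwise)) -> East
Final: East

Answer: Final heading: East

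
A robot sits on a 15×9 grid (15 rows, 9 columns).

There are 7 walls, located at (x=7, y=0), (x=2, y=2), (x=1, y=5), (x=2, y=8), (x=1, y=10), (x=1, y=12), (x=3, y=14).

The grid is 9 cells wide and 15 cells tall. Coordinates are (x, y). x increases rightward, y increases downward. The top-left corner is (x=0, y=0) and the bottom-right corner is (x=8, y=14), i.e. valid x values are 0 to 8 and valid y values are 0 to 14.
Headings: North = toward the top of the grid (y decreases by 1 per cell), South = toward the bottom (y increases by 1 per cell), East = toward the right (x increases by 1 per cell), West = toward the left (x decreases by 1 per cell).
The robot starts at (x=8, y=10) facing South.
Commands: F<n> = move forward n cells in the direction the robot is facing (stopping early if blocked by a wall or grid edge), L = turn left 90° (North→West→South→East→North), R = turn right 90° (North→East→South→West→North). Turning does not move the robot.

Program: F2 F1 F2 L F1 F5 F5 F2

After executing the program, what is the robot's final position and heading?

Answer: Final position: (x=8, y=14), facing East

Derivation:
Start: (x=8, y=10), facing South
  F2: move forward 2, now at (x=8, y=12)
  F1: move forward 1, now at (x=8, y=13)
  F2: move forward 1/2 (blocked), now at (x=8, y=14)
  L: turn left, now facing East
  F1: move forward 0/1 (blocked), now at (x=8, y=14)
  F5: move forward 0/5 (blocked), now at (x=8, y=14)
  F5: move forward 0/5 (blocked), now at (x=8, y=14)
  F2: move forward 0/2 (blocked), now at (x=8, y=14)
Final: (x=8, y=14), facing East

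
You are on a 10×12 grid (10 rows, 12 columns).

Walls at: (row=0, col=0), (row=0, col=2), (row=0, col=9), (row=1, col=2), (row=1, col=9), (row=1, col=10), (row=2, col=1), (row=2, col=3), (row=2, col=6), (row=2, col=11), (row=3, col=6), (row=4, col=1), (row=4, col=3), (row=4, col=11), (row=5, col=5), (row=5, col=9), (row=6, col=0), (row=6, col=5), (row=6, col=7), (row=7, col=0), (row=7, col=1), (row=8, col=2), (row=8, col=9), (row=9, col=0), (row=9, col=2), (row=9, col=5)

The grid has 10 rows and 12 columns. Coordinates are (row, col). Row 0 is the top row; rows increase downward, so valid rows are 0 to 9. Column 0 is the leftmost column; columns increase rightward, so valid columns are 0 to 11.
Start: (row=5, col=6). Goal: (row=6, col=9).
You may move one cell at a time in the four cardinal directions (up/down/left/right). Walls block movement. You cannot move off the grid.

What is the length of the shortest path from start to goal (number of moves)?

BFS from (row=5, col=6) until reaching (row=6, col=9):
  Distance 0: (row=5, col=6)
  Distance 1: (row=4, col=6), (row=5, col=7), (row=6, col=6)
  Distance 2: (row=4, col=5), (row=4, col=7), (row=5, col=8), (row=7, col=6)
  Distance 3: (row=3, col=5), (row=3, col=7), (row=4, col=4), (row=4, col=8), (row=6, col=8), (row=7, col=5), (row=7, col=7), (row=8, col=6)
  Distance 4: (row=2, col=5), (row=2, col=7), (row=3, col=4), (row=3, col=8), (row=4, col=9), (row=5, col=4), (row=6, col=9), (row=7, col=4), (row=7, col=8), (row=8, col=5), (row=8, col=7), (row=9, col=6)  <- goal reached here
One shortest path (4 moves): (row=5, col=6) -> (row=5, col=7) -> (row=5, col=8) -> (row=6, col=8) -> (row=6, col=9)

Answer: Shortest path length: 4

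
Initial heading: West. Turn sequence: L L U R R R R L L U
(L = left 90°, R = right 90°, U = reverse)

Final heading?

Start: West
  L (left (90° counter-clockwise)) -> South
  L (left (90° counter-clockwise)) -> East
  U (U-turn (180°)) -> West
  R (right (90° clockwise)) -> North
  R (right (90° clockwise)) -> East
  R (right (90° clockwise)) -> South
  R (right (90° clockwise)) -> West
  L (left (90° counter-clockwise)) -> South
  L (left (90° counter-clockwise)) -> East
  U (U-turn (180°)) -> West
Final: West

Answer: Final heading: West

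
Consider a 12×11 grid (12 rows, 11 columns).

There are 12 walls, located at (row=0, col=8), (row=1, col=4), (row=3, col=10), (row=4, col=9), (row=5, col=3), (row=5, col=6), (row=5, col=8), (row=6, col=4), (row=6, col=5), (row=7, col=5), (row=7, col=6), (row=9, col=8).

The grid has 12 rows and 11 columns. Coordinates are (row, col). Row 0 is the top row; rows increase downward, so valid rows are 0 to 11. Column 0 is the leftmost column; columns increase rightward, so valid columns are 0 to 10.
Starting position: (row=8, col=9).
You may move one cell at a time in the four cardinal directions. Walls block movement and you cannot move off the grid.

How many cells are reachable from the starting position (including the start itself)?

BFS flood-fill from (row=8, col=9):
  Distance 0: (row=8, col=9)
  Distance 1: (row=7, col=9), (row=8, col=8), (row=8, col=10), (row=9, col=9)
  Distance 2: (row=6, col=9), (row=7, col=8), (row=7, col=10), (row=8, col=7), (row=9, col=10), (row=10, col=9)
  Distance 3: (row=5, col=9), (row=6, col=8), (row=6, col=10), (row=7, col=7), (row=8, col=6), (row=9, col=7), (row=10, col=8), (row=10, col=10), (row=11, col=9)
  Distance 4: (row=5, col=10), (row=6, col=7), (row=8, col=5), (row=9, col=6), (row=10, col=7), (row=11, col=8), (row=11, col=10)
  Distance 5: (row=4, col=10), (row=5, col=7), (row=6, col=6), (row=8, col=4), (row=9, col=5), (row=10, col=6), (row=11, col=7)
  Distance 6: (row=4, col=7), (row=7, col=4), (row=8, col=3), (row=9, col=4), (row=10, col=5), (row=11, col=6)
  Distance 7: (row=3, col=7), (row=4, col=6), (row=4, col=8), (row=7, col=3), (row=8, col=2), (row=9, col=3), (row=10, col=4), (row=11, col=5)
  Distance 8: (row=2, col=7), (row=3, col=6), (row=3, col=8), (row=4, col=5), (row=6, col=3), (row=7, col=2), (row=8, col=1), (row=9, col=2), (row=10, col=3), (row=11, col=4)
  Distance 9: (row=1, col=7), (row=2, col=6), (row=2, col=8), (row=3, col=5), (row=3, col=9), (row=4, col=4), (row=5, col=5), (row=6, col=2), (row=7, col=1), (row=8, col=0), (row=9, col=1), (row=10, col=2), (row=11, col=3)
  Distance 10: (row=0, col=7), (row=1, col=6), (row=1, col=8), (row=2, col=5), (row=2, col=9), (row=3, col=4), (row=4, col=3), (row=5, col=2), (row=5, col=4), (row=6, col=1), (row=7, col=0), (row=9, col=0), (row=10, col=1), (row=11, col=2)
  Distance 11: (row=0, col=6), (row=1, col=5), (row=1, col=9), (row=2, col=4), (row=2, col=10), (row=3, col=3), (row=4, col=2), (row=5, col=1), (row=6, col=0), (row=10, col=0), (row=11, col=1)
  Distance 12: (row=0, col=5), (row=0, col=9), (row=1, col=10), (row=2, col=3), (row=3, col=2), (row=4, col=1), (row=5, col=0), (row=11, col=0)
  Distance 13: (row=0, col=4), (row=0, col=10), (row=1, col=3), (row=2, col=2), (row=3, col=1), (row=4, col=0)
  Distance 14: (row=0, col=3), (row=1, col=2), (row=2, col=1), (row=3, col=0)
  Distance 15: (row=0, col=2), (row=1, col=1), (row=2, col=0)
  Distance 16: (row=0, col=1), (row=1, col=0)
  Distance 17: (row=0, col=0)
Total reachable: 120 (grid has 120 open cells total)

Answer: Reachable cells: 120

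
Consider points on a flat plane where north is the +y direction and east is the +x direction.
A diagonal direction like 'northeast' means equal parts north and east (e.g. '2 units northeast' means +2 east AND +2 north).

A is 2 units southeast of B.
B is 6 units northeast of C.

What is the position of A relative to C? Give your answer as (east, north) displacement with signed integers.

Place C at the origin (east=0, north=0).
  B is 6 units northeast of C: delta (east=+6, north=+6); B at (east=6, north=6).
  A is 2 units southeast of B: delta (east=+2, north=-2); A at (east=8, north=4).
Therefore A relative to C: (east=8, north=4).

Answer: A is at (east=8, north=4) relative to C.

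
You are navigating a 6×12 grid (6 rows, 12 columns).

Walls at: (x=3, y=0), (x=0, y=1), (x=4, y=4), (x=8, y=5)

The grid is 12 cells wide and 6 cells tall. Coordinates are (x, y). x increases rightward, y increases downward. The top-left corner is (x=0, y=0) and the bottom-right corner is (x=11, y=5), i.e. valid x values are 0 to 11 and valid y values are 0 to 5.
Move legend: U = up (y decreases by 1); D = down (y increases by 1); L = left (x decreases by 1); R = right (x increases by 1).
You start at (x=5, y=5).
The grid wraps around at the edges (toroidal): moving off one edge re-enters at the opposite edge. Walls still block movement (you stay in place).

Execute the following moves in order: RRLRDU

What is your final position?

Start: (x=5, y=5)
  R (right): (x=5, y=5) -> (x=6, y=5)
  R (right): (x=6, y=5) -> (x=7, y=5)
  L (left): (x=7, y=5) -> (x=6, y=5)
  R (right): (x=6, y=5) -> (x=7, y=5)
  D (down): (x=7, y=5) -> (x=7, y=0)
  U (up): (x=7, y=0) -> (x=7, y=5)
Final: (x=7, y=5)

Answer: Final position: (x=7, y=5)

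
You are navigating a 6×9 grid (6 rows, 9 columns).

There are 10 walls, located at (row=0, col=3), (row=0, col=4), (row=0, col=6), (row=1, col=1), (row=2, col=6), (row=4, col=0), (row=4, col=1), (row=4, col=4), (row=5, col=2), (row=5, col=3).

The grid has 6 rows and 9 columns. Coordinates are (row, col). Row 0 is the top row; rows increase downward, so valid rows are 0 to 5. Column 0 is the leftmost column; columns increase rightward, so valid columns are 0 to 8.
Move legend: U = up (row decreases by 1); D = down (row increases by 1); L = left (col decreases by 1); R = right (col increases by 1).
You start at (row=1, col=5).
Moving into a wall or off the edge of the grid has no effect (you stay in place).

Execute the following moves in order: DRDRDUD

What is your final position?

Start: (row=1, col=5)
  D (down): (row=1, col=5) -> (row=2, col=5)
  R (right): blocked, stay at (row=2, col=5)
  D (down): (row=2, col=5) -> (row=3, col=5)
  R (right): (row=3, col=5) -> (row=3, col=6)
  D (down): (row=3, col=6) -> (row=4, col=6)
  U (up): (row=4, col=6) -> (row=3, col=6)
  D (down): (row=3, col=6) -> (row=4, col=6)
Final: (row=4, col=6)

Answer: Final position: (row=4, col=6)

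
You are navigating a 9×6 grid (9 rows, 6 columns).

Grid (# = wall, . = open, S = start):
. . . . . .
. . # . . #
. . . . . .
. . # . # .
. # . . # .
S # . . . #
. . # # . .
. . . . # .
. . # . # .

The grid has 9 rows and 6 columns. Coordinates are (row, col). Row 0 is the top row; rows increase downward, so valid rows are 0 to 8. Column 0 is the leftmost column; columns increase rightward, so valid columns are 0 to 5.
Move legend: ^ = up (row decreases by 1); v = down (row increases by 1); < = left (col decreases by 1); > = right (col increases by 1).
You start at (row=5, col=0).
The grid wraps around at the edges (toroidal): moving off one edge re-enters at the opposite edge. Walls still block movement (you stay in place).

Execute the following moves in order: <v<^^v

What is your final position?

Answer: Final position: (row=7, col=5)

Derivation:
Start: (row=5, col=0)
  < (left): blocked, stay at (row=5, col=0)
  v (down): (row=5, col=0) -> (row=6, col=0)
  < (left): (row=6, col=0) -> (row=6, col=5)
  ^ (up): blocked, stay at (row=6, col=5)
  ^ (up): blocked, stay at (row=6, col=5)
  v (down): (row=6, col=5) -> (row=7, col=5)
Final: (row=7, col=5)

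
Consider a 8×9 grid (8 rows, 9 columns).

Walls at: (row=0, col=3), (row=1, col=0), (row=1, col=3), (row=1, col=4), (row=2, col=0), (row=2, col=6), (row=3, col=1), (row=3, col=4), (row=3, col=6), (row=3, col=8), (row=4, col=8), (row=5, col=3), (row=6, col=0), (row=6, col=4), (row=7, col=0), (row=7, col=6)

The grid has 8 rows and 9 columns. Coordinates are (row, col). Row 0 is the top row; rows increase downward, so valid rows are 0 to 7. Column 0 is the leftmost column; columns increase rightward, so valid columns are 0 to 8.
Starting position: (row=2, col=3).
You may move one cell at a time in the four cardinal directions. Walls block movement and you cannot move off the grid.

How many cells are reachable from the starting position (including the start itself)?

Answer: Reachable cells: 56

Derivation:
BFS flood-fill from (row=2, col=3):
  Distance 0: (row=2, col=3)
  Distance 1: (row=2, col=2), (row=2, col=4), (row=3, col=3)
  Distance 2: (row=1, col=2), (row=2, col=1), (row=2, col=5), (row=3, col=2), (row=4, col=3)
  Distance 3: (row=0, col=2), (row=1, col=1), (row=1, col=5), (row=3, col=5), (row=4, col=2), (row=4, col=4)
  Distance 4: (row=0, col=1), (row=0, col=5), (row=1, col=6), (row=4, col=1), (row=4, col=5), (row=5, col=2), (row=5, col=4)
  Distance 5: (row=0, col=0), (row=0, col=4), (row=0, col=6), (row=1, col=7), (row=4, col=0), (row=4, col=6), (row=5, col=1), (row=5, col=5), (row=6, col=2)
  Distance 6: (row=0, col=7), (row=1, col=8), (row=2, col=7), (row=3, col=0), (row=4, col=7), (row=5, col=0), (row=5, col=6), (row=6, col=1), (row=6, col=3), (row=6, col=5), (row=7, col=2)
  Distance 7: (row=0, col=8), (row=2, col=8), (row=3, col=7), (row=5, col=7), (row=6, col=6), (row=7, col=1), (row=7, col=3), (row=7, col=5)
  Distance 8: (row=5, col=8), (row=6, col=7), (row=7, col=4)
  Distance 9: (row=6, col=8), (row=7, col=7)
  Distance 10: (row=7, col=8)
Total reachable: 56 (grid has 56 open cells total)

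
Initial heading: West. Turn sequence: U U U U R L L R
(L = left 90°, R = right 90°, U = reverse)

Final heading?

Answer: Final heading: West

Derivation:
Start: West
  U (U-turn (180°)) -> East
  U (U-turn (180°)) -> West
  U (U-turn (180°)) -> East
  U (U-turn (180°)) -> West
  R (right (90° clockwise)) -> North
  L (left (90° counter-clockwise)) -> West
  L (left (90° counter-clockwise)) -> South
  R (right (90° clockwise)) -> West
Final: West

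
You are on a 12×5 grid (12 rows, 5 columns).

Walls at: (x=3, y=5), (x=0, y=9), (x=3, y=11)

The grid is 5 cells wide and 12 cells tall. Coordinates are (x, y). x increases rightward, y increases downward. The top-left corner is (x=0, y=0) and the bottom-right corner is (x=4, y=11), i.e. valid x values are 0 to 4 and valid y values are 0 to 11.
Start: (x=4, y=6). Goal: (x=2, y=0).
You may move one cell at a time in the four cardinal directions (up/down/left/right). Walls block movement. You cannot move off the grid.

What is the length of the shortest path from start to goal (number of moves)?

Answer: Shortest path length: 8

Derivation:
BFS from (x=4, y=6) until reaching (x=2, y=0):
  Distance 0: (x=4, y=6)
  Distance 1: (x=4, y=5), (x=3, y=6), (x=4, y=7)
  Distance 2: (x=4, y=4), (x=2, y=6), (x=3, y=7), (x=4, y=8)
  Distance 3: (x=4, y=3), (x=3, y=4), (x=2, y=5), (x=1, y=6), (x=2, y=7), (x=3, y=8), (x=4, y=9)
  Distance 4: (x=4, y=2), (x=3, y=3), (x=2, y=4), (x=1, y=5), (x=0, y=6), (x=1, y=7), (x=2, y=8), (x=3, y=9), (x=4, y=10)
  Distance 5: (x=4, y=1), (x=3, y=2), (x=2, y=3), (x=1, y=4), (x=0, y=5), (x=0, y=7), (x=1, y=8), (x=2, y=9), (x=3, y=10), (x=4, y=11)
  Distance 6: (x=4, y=0), (x=3, y=1), (x=2, y=2), (x=1, y=3), (x=0, y=4), (x=0, y=8), (x=1, y=9), (x=2, y=10)
  Distance 7: (x=3, y=0), (x=2, y=1), (x=1, y=2), (x=0, y=3), (x=1, y=10), (x=2, y=11)
  Distance 8: (x=2, y=0), (x=1, y=1), (x=0, y=2), (x=0, y=10), (x=1, y=11)  <- goal reached here
One shortest path (8 moves): (x=4, y=6) -> (x=3, y=6) -> (x=2, y=6) -> (x=2, y=5) -> (x=2, y=4) -> (x=2, y=3) -> (x=2, y=2) -> (x=2, y=1) -> (x=2, y=0)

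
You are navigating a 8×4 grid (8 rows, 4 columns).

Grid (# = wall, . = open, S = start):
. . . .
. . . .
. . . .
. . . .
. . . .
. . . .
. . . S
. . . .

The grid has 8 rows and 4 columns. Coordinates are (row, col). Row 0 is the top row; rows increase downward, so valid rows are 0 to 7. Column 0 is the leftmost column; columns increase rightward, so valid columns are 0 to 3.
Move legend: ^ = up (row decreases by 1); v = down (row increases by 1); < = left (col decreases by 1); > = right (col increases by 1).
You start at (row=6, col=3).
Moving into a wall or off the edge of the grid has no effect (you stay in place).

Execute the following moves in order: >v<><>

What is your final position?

Answer: Final position: (row=7, col=3)

Derivation:
Start: (row=6, col=3)
  > (right): blocked, stay at (row=6, col=3)
  v (down): (row=6, col=3) -> (row=7, col=3)
  < (left): (row=7, col=3) -> (row=7, col=2)
  > (right): (row=7, col=2) -> (row=7, col=3)
  < (left): (row=7, col=3) -> (row=7, col=2)
  > (right): (row=7, col=2) -> (row=7, col=3)
Final: (row=7, col=3)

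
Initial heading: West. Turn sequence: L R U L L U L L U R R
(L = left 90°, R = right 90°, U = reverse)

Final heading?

Start: West
  L (left (90° counter-clockwise)) -> South
  R (right (90° clockwise)) -> West
  U (U-turn (180°)) -> East
  L (left (90° counter-clockwise)) -> North
  L (left (90° counter-clockwise)) -> West
  U (U-turn (180°)) -> East
  L (left (90° counter-clockwise)) -> North
  L (left (90° counter-clockwise)) -> West
  U (U-turn (180°)) -> East
  R (right (90° clockwise)) -> South
  R (right (90° clockwise)) -> West
Final: West

Answer: Final heading: West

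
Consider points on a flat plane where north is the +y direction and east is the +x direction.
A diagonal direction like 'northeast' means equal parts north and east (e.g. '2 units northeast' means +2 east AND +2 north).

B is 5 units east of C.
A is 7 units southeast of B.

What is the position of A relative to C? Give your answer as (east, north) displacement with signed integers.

Place C at the origin (east=0, north=0).
  B is 5 units east of C: delta (east=+5, north=+0); B at (east=5, north=0).
  A is 7 units southeast of B: delta (east=+7, north=-7); A at (east=12, north=-7).
Therefore A relative to C: (east=12, north=-7).

Answer: A is at (east=12, north=-7) relative to C.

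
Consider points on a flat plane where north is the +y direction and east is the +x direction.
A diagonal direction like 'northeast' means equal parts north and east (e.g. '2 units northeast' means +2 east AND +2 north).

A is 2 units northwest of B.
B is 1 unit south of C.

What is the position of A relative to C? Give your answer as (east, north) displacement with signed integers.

Answer: A is at (east=-2, north=1) relative to C.

Derivation:
Place C at the origin (east=0, north=0).
  B is 1 unit south of C: delta (east=+0, north=-1); B at (east=0, north=-1).
  A is 2 units northwest of B: delta (east=-2, north=+2); A at (east=-2, north=1).
Therefore A relative to C: (east=-2, north=1).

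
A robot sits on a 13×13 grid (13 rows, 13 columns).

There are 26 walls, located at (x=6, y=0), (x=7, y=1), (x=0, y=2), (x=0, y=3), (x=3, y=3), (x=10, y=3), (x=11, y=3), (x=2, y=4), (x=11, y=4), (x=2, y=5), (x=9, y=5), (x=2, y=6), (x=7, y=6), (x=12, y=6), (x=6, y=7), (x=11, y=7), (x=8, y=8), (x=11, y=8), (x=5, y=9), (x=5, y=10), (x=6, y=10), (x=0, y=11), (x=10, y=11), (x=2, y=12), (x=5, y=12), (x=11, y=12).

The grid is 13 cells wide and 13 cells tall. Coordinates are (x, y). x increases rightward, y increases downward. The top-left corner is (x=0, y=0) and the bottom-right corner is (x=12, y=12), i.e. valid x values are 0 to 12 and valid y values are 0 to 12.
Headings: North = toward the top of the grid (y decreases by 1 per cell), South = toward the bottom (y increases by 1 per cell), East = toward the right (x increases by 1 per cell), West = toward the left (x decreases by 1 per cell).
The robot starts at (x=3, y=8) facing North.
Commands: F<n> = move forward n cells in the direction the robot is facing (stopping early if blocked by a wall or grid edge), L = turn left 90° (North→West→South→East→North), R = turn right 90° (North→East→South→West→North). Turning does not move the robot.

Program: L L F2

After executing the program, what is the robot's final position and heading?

Start: (x=3, y=8), facing North
  L: turn left, now facing West
  L: turn left, now facing South
  F2: move forward 2, now at (x=3, y=10)
Final: (x=3, y=10), facing South

Answer: Final position: (x=3, y=10), facing South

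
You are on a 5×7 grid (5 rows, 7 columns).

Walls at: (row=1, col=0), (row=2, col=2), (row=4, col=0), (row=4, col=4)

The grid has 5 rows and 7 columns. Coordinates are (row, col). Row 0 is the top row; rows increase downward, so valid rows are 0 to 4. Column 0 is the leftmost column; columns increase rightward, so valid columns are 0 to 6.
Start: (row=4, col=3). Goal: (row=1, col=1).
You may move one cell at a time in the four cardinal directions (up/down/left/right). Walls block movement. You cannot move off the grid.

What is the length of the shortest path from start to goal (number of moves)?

BFS from (row=4, col=3) until reaching (row=1, col=1):
  Distance 0: (row=4, col=3)
  Distance 1: (row=3, col=3), (row=4, col=2)
  Distance 2: (row=2, col=3), (row=3, col=2), (row=3, col=4), (row=4, col=1)
  Distance 3: (row=1, col=3), (row=2, col=4), (row=3, col=1), (row=3, col=5)
  Distance 4: (row=0, col=3), (row=1, col=2), (row=1, col=4), (row=2, col=1), (row=2, col=5), (row=3, col=0), (row=3, col=6), (row=4, col=5)
  Distance 5: (row=0, col=2), (row=0, col=4), (row=1, col=1), (row=1, col=5), (row=2, col=0), (row=2, col=6), (row=4, col=6)  <- goal reached here
One shortest path (5 moves): (row=4, col=3) -> (row=4, col=2) -> (row=4, col=1) -> (row=3, col=1) -> (row=2, col=1) -> (row=1, col=1)

Answer: Shortest path length: 5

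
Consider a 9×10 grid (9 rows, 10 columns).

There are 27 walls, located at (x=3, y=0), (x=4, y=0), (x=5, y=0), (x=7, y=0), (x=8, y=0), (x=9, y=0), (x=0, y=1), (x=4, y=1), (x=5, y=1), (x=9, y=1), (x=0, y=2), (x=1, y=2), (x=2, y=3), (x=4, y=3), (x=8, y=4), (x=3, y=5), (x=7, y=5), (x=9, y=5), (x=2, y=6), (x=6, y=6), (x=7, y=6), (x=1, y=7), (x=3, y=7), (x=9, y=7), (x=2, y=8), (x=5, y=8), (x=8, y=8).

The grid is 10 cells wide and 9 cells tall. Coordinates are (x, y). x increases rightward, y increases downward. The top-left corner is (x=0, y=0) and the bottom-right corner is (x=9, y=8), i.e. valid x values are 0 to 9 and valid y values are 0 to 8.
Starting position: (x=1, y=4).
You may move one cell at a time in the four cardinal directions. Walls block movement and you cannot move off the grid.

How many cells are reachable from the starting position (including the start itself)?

Answer: Reachable cells: 61

Derivation:
BFS flood-fill from (x=1, y=4):
  Distance 0: (x=1, y=4)
  Distance 1: (x=1, y=3), (x=0, y=4), (x=2, y=4), (x=1, y=5)
  Distance 2: (x=0, y=3), (x=3, y=4), (x=0, y=5), (x=2, y=5), (x=1, y=6)
  Distance 3: (x=3, y=3), (x=4, y=4), (x=0, y=6)
  Distance 4: (x=3, y=2), (x=5, y=4), (x=4, y=5), (x=0, y=7)
  Distance 5: (x=3, y=1), (x=2, y=2), (x=4, y=2), (x=5, y=3), (x=6, y=4), (x=5, y=5), (x=4, y=6), (x=0, y=8)
  Distance 6: (x=2, y=1), (x=5, y=2), (x=6, y=3), (x=7, y=4), (x=6, y=5), (x=3, y=6), (x=5, y=6), (x=4, y=7), (x=1, y=8)
  Distance 7: (x=2, y=0), (x=1, y=1), (x=6, y=2), (x=7, y=3), (x=5, y=7), (x=4, y=8)
  Distance 8: (x=1, y=0), (x=6, y=1), (x=7, y=2), (x=8, y=3), (x=6, y=7), (x=3, y=8)
  Distance 9: (x=0, y=0), (x=6, y=0), (x=7, y=1), (x=8, y=2), (x=9, y=3), (x=7, y=7), (x=6, y=8)
  Distance 10: (x=8, y=1), (x=9, y=2), (x=9, y=4), (x=8, y=7), (x=7, y=8)
  Distance 11: (x=8, y=6)
  Distance 12: (x=8, y=5), (x=9, y=6)
Total reachable: 61 (grid has 63 open cells total)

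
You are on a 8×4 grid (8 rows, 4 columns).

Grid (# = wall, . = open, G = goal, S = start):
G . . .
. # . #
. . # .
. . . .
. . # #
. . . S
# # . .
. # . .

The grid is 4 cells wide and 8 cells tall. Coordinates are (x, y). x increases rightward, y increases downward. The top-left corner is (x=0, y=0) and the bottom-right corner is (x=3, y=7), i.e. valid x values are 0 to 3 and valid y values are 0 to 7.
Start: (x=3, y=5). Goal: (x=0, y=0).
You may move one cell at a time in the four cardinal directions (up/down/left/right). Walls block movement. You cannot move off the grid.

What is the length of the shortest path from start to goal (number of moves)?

BFS from (x=3, y=5) until reaching (x=0, y=0):
  Distance 0: (x=3, y=5)
  Distance 1: (x=2, y=5), (x=3, y=6)
  Distance 2: (x=1, y=5), (x=2, y=6), (x=3, y=7)
  Distance 3: (x=1, y=4), (x=0, y=5), (x=2, y=7)
  Distance 4: (x=1, y=3), (x=0, y=4)
  Distance 5: (x=1, y=2), (x=0, y=3), (x=2, y=3)
  Distance 6: (x=0, y=2), (x=3, y=3)
  Distance 7: (x=0, y=1), (x=3, y=2)
  Distance 8: (x=0, y=0)  <- goal reached here
One shortest path (8 moves): (x=3, y=5) -> (x=2, y=5) -> (x=1, y=5) -> (x=0, y=5) -> (x=0, y=4) -> (x=0, y=3) -> (x=0, y=2) -> (x=0, y=1) -> (x=0, y=0)

Answer: Shortest path length: 8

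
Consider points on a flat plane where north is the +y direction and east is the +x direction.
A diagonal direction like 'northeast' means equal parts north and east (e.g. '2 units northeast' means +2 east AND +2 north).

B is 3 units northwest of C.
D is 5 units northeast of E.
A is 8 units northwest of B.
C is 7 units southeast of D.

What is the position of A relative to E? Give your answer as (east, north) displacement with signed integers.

Answer: A is at (east=1, north=9) relative to E.

Derivation:
Place E at the origin (east=0, north=0).
  D is 5 units northeast of E: delta (east=+5, north=+5); D at (east=5, north=5).
  C is 7 units southeast of D: delta (east=+7, north=-7); C at (east=12, north=-2).
  B is 3 units northwest of C: delta (east=-3, north=+3); B at (east=9, north=1).
  A is 8 units northwest of B: delta (east=-8, north=+8); A at (east=1, north=9).
Therefore A relative to E: (east=1, north=9).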